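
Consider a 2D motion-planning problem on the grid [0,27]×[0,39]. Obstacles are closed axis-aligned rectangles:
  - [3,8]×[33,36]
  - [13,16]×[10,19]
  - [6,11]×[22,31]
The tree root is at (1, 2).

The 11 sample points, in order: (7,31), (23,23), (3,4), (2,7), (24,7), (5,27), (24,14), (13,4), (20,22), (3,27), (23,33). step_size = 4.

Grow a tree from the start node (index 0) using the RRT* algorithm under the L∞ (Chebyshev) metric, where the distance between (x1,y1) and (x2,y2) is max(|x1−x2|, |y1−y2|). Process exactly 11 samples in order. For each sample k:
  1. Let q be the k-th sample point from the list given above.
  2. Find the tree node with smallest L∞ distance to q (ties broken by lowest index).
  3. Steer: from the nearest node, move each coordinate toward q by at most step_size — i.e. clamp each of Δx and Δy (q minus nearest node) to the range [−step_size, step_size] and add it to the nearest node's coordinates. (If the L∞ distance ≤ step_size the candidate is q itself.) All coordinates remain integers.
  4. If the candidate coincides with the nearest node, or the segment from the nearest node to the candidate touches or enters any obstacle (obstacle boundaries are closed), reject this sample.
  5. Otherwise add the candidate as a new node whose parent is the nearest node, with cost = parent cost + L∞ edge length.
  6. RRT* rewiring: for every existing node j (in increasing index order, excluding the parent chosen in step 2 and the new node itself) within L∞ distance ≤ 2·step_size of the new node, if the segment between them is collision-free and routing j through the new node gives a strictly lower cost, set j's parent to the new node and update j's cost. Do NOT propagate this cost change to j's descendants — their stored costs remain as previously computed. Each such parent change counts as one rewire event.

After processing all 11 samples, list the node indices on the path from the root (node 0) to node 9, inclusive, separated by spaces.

Path: 0 1 2 6 9

1. q=(7,31) nearest=0 d=29 new=(5,6) → add node 1 parent=0 cost=4
2. q=(23,23) nearest=1 d=18 new=(9,10) → add node 2 parent=1 cost=8
3. q=(3,4) nearest=0 d=2 new=(3,4) → add node 3 parent=0 cost=2
4. q=(2,7) nearest=1 d=3 new=(2,7) → add node 4 parent=1 cost=7
5. q=(24,7) nearest=2 d=15 new=(13,7) → add node 5 parent=2 cost=12
6. q=(5,27) nearest=2 d=17 new=(5,14) → add node 6 parent=2 cost=12
7. q=(24,14) nearest=5 d=11 new=(17,11) → blocked by [13,16]×[10,19], reject
8. q=(13,4) nearest=5 d=3 new=(13,4) → add node 7 parent=5 cost=15
9. q=(20,22) nearest=2 d=12 new=(13,14) → blocked by [13,16]×[10,19], reject
10. q=(3,27) nearest=6 d=13 new=(3,18) → add node 8 parent=6 cost=16
11. q=(23,33) nearest=6 d=19 new=(9,18) → add node 9 parent=6 cost=16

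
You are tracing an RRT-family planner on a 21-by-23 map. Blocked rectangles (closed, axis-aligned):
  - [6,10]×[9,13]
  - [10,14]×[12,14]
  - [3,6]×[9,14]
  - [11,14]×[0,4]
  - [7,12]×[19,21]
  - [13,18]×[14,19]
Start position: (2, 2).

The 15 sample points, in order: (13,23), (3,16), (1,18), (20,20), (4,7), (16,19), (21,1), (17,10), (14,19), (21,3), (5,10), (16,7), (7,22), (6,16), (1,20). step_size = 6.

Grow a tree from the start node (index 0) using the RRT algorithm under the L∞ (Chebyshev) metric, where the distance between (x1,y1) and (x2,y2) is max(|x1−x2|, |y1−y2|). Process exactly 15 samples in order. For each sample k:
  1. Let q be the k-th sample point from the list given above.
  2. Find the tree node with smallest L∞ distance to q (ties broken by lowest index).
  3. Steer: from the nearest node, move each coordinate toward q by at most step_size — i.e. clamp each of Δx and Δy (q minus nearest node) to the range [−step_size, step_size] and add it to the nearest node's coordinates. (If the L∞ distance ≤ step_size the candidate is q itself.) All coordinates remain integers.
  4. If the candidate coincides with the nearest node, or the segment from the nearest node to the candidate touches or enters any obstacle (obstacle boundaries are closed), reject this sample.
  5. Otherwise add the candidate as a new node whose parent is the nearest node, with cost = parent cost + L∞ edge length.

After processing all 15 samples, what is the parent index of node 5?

Parent of node 5: 3

1. q=(13,23) nearest=0 d=21 new=(8,8) → add node 1 parent=0 cost=6
2. q=(3,16) nearest=1 d=8 new=(3,14) → blocked by [6,10]×[9,13], reject
3. q=(1,18) nearest=1 d=10 new=(2,14) → blocked by [6,10]×[9,13], reject
4. q=(20,20) nearest=1 d=12 new=(14,14) → blocked by [6,10]×[9,13], reject
5. q=(4,7) nearest=1 d=4 new=(4,7) → add node 2 parent=1 cost=10
6. q=(16,19) nearest=1 d=11 new=(14,14) → blocked by [6,10]×[9,13], reject
7. q=(21,1) nearest=1 d=13 new=(14,2) → blocked by [11,14]×[0,4], reject
8. q=(17,10) nearest=1 d=9 new=(14,10) → add node 3 parent=1 cost=12
9. q=(14,19) nearest=3 d=9 new=(14,16) → blocked by [10,14]×[12,14], reject
10. q=(21,3) nearest=3 d=7 new=(20,4) → add node 4 parent=3 cost=18
11. q=(5,10) nearest=1 d=3 new=(5,10) → blocked by [6,10]×[9,13], reject
12. q=(16,7) nearest=3 d=3 new=(16,7) → add node 5 parent=3 cost=15
13. q=(7,22) nearest=3 d=12 new=(8,16) → blocked by [10,14]×[12,14], reject
14. q=(6,16) nearest=1 d=8 new=(6,14) → blocked by [6,10]×[9,13], reject
15. q=(1,20) nearest=1 d=12 new=(2,14) → blocked by [6,10]×[9,13], reject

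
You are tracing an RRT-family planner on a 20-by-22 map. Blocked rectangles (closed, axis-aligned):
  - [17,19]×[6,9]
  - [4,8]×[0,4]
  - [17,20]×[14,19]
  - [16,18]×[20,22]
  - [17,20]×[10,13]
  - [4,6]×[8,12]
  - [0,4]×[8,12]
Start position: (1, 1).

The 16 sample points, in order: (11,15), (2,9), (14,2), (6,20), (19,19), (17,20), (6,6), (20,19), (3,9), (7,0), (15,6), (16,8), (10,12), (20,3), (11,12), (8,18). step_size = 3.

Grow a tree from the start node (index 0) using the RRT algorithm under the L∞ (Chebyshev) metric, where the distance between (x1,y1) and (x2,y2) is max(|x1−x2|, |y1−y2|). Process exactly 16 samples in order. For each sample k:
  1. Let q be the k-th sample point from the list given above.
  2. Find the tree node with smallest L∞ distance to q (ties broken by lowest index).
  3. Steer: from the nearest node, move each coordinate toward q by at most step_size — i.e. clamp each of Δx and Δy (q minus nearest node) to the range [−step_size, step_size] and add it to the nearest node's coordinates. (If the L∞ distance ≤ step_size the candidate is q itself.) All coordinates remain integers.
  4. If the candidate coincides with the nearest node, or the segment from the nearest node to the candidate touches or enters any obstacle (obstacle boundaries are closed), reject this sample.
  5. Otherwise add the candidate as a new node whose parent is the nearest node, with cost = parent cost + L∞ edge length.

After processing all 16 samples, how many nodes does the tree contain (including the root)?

1. q=(11,15) nearest=0 d=14 new=(4,4) → blocked by [4,8]×[0,4], reject
2. q=(2,9) nearest=0 d=8 new=(2,4) → add node 1 parent=0 cost=3
3. q=(14,2) nearest=1 d=12 new=(5,2) → blocked by [4,8]×[0,4], reject
4. q=(6,20) nearest=1 d=16 new=(5,7) → add node 2 parent=1 cost=6
5. q=(19,19) nearest=2 d=14 new=(8,10) → blocked by [4,6]×[8,12], reject
6. q=(17,20) nearest=2 d=13 new=(8,10) → blocked by [4,6]×[8,12], reject
7. q=(6,6) nearest=2 d=1 new=(6,6) → add node 3 parent=2 cost=7
8. q=(20,19) nearest=3 d=14 new=(9,9) → add node 4 parent=3 cost=10
9. q=(3,9) nearest=2 d=2 new=(3,9) → blocked by [4,6]×[8,12], reject
10. q=(7,0) nearest=1 d=5 new=(5,1) → blocked by [4,8]×[0,4], reject
11. q=(15,6) nearest=4 d=6 new=(12,6) → add node 5 parent=4 cost=13
12. q=(16,8) nearest=5 d=4 new=(15,8) → add node 6 parent=5 cost=16
13. q=(10,12) nearest=4 d=3 new=(10,12) → add node 7 parent=4 cost=13
14. q=(20,3) nearest=6 d=5 new=(18,5) → blocked by [17,19]×[6,9], reject
15. q=(11,12) nearest=7 d=1 new=(11,12) → add node 8 parent=7 cost=14
16. q=(8,18) nearest=7 d=6 new=(8,15) → add node 9 parent=7 cost=16

Node count: 10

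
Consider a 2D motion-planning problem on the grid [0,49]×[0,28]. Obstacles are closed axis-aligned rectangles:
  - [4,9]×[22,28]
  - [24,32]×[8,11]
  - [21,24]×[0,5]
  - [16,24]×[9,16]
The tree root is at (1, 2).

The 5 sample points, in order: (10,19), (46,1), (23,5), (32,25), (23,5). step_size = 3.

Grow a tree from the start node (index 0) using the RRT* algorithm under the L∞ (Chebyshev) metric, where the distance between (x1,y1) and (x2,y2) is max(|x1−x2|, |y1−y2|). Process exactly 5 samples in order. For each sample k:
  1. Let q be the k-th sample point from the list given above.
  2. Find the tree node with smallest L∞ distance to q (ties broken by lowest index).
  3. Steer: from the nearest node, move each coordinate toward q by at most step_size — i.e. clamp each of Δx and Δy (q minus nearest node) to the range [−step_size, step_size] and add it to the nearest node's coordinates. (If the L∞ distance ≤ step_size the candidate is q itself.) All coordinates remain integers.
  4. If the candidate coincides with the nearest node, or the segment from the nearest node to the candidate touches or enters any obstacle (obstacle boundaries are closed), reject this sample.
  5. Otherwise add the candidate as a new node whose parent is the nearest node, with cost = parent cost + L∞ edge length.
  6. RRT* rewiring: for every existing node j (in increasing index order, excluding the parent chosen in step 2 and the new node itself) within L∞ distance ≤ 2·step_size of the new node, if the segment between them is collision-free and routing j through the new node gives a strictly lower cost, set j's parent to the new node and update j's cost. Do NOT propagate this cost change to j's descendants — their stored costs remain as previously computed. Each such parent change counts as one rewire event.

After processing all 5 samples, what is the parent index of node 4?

Parent of node 4: 3

1. q=(10,19) nearest=0 d=17 new=(4,5) → add node 1 parent=0 cost=3
2. q=(46,1) nearest=1 d=42 new=(7,2) → add node 2 parent=1 cost=6
3. q=(23,5) nearest=2 d=16 new=(10,5) → add node 3 parent=2 cost=9
4. q=(32,25) nearest=3 d=22 new=(13,8) → add node 4 parent=3 cost=12
5. q=(23,5) nearest=4 d=10 new=(16,5) → add node 5 parent=4 cost=15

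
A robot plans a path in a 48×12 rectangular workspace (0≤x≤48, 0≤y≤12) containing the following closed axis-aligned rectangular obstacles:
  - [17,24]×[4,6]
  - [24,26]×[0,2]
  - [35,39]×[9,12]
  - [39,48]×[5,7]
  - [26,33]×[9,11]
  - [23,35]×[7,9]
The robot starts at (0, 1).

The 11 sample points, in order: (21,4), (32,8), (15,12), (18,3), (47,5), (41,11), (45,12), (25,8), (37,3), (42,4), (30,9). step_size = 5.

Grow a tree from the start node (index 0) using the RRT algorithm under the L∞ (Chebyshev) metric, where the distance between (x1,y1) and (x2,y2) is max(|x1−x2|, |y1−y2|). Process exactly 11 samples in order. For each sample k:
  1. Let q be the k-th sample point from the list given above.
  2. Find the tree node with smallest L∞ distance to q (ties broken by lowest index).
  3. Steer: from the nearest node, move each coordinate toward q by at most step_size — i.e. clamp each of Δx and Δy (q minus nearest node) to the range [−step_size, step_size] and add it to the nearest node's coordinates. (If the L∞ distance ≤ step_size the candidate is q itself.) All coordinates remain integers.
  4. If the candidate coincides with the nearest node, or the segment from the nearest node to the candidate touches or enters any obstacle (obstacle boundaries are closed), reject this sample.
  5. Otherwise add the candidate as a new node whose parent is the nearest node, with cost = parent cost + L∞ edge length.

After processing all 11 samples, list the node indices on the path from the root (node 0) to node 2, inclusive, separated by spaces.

Path: 0 1 2

1. q=(21,4) nearest=0 d=21 new=(5,4) → add node 1 parent=0 cost=5
2. q=(32,8) nearest=1 d=27 new=(10,8) → add node 2 parent=1 cost=10
3. q=(15,12) nearest=2 d=5 new=(15,12) → add node 3 parent=2 cost=15
4. q=(18,3) nearest=2 d=8 new=(15,3) → add node 4 parent=2 cost=15
5. q=(47,5) nearest=3 d=32 new=(20,7) → add node 5 parent=3 cost=20
6. q=(41,11) nearest=5 d=21 new=(25,11) → add node 6 parent=5 cost=25
7. q=(45,12) nearest=6 d=20 new=(30,12) → add node 7 parent=6 cost=30
8. q=(25,8) nearest=6 d=3 new=(25,8) → blocked by [23,35]×[7,9], reject
9. q=(37,3) nearest=7 d=9 new=(35,7) → blocked by [26,33]×[9,11], reject
10. q=(42,4) nearest=7 d=12 new=(35,7) → blocked by [26,33]×[9,11], reject
11. q=(30,9) nearest=7 d=3 new=(30,9) → blocked by [26,33]×[9,11], reject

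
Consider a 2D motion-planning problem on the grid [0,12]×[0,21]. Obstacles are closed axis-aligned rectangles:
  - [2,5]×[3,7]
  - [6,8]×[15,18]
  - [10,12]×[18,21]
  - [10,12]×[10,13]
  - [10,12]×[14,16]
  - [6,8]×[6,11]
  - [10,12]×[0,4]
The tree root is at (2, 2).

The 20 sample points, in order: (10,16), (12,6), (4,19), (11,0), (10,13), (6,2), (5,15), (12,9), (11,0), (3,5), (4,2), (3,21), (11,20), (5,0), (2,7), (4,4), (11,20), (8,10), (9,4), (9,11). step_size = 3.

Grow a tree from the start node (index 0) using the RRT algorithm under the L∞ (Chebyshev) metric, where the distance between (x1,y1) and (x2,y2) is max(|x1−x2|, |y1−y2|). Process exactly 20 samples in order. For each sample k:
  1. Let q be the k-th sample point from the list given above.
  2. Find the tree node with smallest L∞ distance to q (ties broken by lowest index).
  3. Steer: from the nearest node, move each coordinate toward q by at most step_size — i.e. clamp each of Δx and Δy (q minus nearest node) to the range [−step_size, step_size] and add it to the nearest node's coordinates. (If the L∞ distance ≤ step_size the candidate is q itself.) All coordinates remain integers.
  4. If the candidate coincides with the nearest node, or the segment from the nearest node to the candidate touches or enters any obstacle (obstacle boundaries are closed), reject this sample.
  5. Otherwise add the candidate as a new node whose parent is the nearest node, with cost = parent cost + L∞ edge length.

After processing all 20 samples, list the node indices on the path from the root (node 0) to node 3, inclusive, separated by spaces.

Path: 0 1 2 3

1. q=(10,16) nearest=0 d=14 new=(5,5) → blocked by [2,5]×[3,7], reject
2. q=(12,6) nearest=0 d=10 new=(5,5) → blocked by [2,5]×[3,7], reject
3. q=(4,19) nearest=0 d=17 new=(4,5) → blocked by [2,5]×[3,7], reject
4. q=(11,0) nearest=0 d=9 new=(5,0) → add node 1 parent=0 cost=3
5. q=(10,13) nearest=0 d=11 new=(5,5) → blocked by [2,5]×[3,7], reject
6. q=(6,2) nearest=1 d=2 new=(6,2) → add node 2 parent=1 cost=5
7. q=(5,15) nearest=0 d=13 new=(5,5) → blocked by [2,5]×[3,7], reject
8. q=(12,9) nearest=2 d=7 new=(9,5) → add node 3 parent=2 cost=8
9. q=(11,0) nearest=2 d=5 new=(9,0) → add node 4 parent=2 cost=8
10. q=(3,5) nearest=0 d=3 new=(3,5) → blocked by [2,5]×[3,7], reject
11. q=(4,2) nearest=0 d=2 new=(4,2) → add node 5 parent=0 cost=2
12. q=(3,21) nearest=3 d=16 new=(6,8) → blocked by [6,8]×[6,11], reject
13. q=(11,20) nearest=3 d=15 new=(11,8) → add node 6 parent=3 cost=11
14. q=(5,0) nearest=1 d=0 → coincident, reject
15. q=(2,7) nearest=0 d=5 new=(2,5) → blocked by [2,5]×[3,7], reject
16. q=(4,4) nearest=0 d=2 new=(4,4) → blocked by [2,5]×[3,7], reject
17. q=(11,20) nearest=6 d=12 new=(11,11) → blocked by [10,12]×[10,13], reject
18. q=(8,10) nearest=6 d=3 new=(8,10) → blocked by [6,8]×[6,11], reject
19. q=(9,4) nearest=3 d=1 new=(9,4) → add node 7 parent=3 cost=9
20. q=(9,11) nearest=6 d=3 new=(9,11) → add node 8 parent=6 cost=14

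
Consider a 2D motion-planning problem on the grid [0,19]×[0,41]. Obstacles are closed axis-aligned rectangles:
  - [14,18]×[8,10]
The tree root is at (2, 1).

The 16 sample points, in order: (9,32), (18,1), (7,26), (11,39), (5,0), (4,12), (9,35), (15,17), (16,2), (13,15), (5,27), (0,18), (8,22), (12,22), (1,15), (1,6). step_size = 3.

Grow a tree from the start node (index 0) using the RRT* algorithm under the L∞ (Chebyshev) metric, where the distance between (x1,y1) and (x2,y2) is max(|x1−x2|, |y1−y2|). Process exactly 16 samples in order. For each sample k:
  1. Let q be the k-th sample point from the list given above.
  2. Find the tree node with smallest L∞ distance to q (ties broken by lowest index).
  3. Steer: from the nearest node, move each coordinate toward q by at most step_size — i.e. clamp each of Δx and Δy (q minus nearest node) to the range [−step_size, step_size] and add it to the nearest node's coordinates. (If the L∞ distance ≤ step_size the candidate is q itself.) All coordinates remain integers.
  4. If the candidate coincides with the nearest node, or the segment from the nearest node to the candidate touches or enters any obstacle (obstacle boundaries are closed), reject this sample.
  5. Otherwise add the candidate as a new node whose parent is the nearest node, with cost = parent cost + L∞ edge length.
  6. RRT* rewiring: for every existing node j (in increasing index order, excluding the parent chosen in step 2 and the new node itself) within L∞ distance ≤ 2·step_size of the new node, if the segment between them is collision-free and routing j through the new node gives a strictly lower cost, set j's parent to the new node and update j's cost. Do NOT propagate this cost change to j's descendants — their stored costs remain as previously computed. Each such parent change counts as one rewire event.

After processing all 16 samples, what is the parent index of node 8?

1. q=(9,32) nearest=0 d=31 new=(5,4) → add node 1 parent=0 cost=3
2. q=(18,1) nearest=1 d=13 new=(8,1) → add node 2 parent=1 cost=6
3. q=(7,26) nearest=1 d=22 new=(7,7) → add node 3 parent=1 cost=6
4. q=(11,39) nearest=3 d=32 new=(10,10) → add node 4 parent=3 cost=9
5. q=(5,0) nearest=0 d=3 new=(5,0) → add node 5 parent=0 cost=3
6. q=(4,12) nearest=3 d=5 new=(4,10) → add node 6 parent=3 cost=9
7. q=(9,35) nearest=4 d=25 new=(9,13) → add node 7 parent=4 cost=12
8. q=(15,17) nearest=7 d=6 new=(12,16) → add node 8 parent=7 cost=15
9. q=(16,2) nearest=2 d=8 new=(11,2) → add node 9 parent=2 cost=9
10. q=(13,15) nearest=8 d=1 new=(13,15) → add node 10 parent=8 cost=16
11. q=(5,27) nearest=8 d=11 new=(9,19) → add node 11 parent=8 cost=18
12. q=(0,18) nearest=6 d=8 new=(1,13) → add node 12 parent=6 cost=12
13. q=(8,22) nearest=11 d=3 new=(8,22) → add node 13 parent=11 cost=21
14. q=(12,22) nearest=11 d=3 new=(12,22) → add node 14 parent=11 cost=21
15. q=(1,15) nearest=12 d=2 new=(1,15) → add node 15 parent=12 cost=14
16. q=(1,6) nearest=1 d=4 new=(2,6) → add node 16 parent=1 cost=6

Parent of node 8: 7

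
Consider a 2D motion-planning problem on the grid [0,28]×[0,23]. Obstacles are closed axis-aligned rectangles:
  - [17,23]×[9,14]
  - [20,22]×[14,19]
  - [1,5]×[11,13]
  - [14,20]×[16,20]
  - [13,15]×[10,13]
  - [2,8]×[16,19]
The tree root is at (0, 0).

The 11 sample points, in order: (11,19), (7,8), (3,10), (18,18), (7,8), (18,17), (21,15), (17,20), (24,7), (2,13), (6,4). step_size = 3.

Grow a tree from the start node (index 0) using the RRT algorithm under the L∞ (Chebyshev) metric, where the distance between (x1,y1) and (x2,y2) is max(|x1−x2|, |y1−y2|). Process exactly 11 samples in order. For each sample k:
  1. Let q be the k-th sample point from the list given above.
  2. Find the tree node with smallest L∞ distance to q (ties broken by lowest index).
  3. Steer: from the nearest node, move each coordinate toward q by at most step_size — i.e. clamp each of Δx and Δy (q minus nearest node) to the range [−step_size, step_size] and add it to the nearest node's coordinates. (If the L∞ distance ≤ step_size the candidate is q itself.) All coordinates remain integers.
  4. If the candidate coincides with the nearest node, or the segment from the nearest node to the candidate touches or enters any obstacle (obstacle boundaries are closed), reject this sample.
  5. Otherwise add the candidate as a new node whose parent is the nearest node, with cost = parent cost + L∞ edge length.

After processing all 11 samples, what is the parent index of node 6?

1. q=(11,19) nearest=0 d=19 new=(3,3) → add node 1 parent=0 cost=3
2. q=(7,8) nearest=1 d=5 new=(6,6) → add node 2 parent=1 cost=6
3. q=(3,10) nearest=2 d=4 new=(3,9) → add node 3 parent=2 cost=9
4. q=(18,18) nearest=2 d=12 new=(9,9) → add node 4 parent=2 cost=9
5. q=(7,8) nearest=2 d=2 new=(7,8) → add node 5 parent=2 cost=8
6. q=(18,17) nearest=4 d=9 new=(12,12) → add node 6 parent=4 cost=12
7. q=(21,15) nearest=6 d=9 new=(15,15) → blocked by [13,15]×[10,13], reject
8. q=(17,20) nearest=6 d=8 new=(15,15) → blocked by [13,15]×[10,13], reject
9. q=(24,7) nearest=6 d=12 new=(15,9) → blocked by [13,15]×[10,13], reject
10. q=(2,13) nearest=3 d=4 new=(2,12) → blocked by [1,5]×[11,13], reject
11. q=(6,4) nearest=2 d=2 new=(6,4) → add node 7 parent=2 cost=8

Parent of node 6: 4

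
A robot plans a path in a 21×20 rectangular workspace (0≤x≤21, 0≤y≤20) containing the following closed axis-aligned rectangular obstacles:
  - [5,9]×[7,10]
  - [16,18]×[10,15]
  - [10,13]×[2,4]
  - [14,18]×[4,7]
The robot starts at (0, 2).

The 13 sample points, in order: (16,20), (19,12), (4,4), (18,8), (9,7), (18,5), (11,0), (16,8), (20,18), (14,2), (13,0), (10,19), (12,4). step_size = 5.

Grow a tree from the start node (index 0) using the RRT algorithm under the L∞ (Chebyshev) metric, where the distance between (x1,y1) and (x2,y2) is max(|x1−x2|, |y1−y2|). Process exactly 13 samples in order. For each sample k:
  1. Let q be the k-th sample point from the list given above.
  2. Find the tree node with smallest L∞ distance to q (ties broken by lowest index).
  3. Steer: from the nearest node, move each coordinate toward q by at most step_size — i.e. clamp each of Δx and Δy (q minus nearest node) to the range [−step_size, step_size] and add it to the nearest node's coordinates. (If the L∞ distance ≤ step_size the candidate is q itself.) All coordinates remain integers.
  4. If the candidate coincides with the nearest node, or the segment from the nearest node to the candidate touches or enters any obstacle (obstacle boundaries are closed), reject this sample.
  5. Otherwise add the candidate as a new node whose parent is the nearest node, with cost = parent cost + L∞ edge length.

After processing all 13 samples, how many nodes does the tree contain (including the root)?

1. q=(16,20) nearest=0 d=18 new=(5,7) → blocked by [5,9]×[7,10], reject
2. q=(19,12) nearest=0 d=19 new=(5,7) → blocked by [5,9]×[7,10], reject
3. q=(4,4) nearest=0 d=4 new=(4,4) → add node 1 parent=0 cost=4
4. q=(18,8) nearest=1 d=14 new=(9,8) → blocked by [5,9]×[7,10], reject
5. q=(9,7) nearest=1 d=5 new=(9,7) → blocked by [5,9]×[7,10], reject
6. q=(18,5) nearest=1 d=14 new=(9,5) → add node 2 parent=1 cost=9
7. q=(11,0) nearest=2 d=5 new=(11,0) → blocked by [10,13]×[2,4], reject
8. q=(16,8) nearest=2 d=7 new=(14,8) → add node 3 parent=2 cost=14
9. q=(20,18) nearest=3 d=10 new=(19,13) → blocked by [16,18]×[10,15], reject
10. q=(14,2) nearest=2 d=5 new=(14,2) → blocked by [10,13]×[2,4], reject
11. q=(13,0) nearest=2 d=5 new=(13,0) → blocked by [10,13]×[2,4], reject
12. q=(10,19) nearest=3 d=11 new=(10,13) → add node 4 parent=3 cost=19
13. q=(12,4) nearest=2 d=3 new=(12,4) → blocked by [10,13]×[2,4], reject

Node count: 5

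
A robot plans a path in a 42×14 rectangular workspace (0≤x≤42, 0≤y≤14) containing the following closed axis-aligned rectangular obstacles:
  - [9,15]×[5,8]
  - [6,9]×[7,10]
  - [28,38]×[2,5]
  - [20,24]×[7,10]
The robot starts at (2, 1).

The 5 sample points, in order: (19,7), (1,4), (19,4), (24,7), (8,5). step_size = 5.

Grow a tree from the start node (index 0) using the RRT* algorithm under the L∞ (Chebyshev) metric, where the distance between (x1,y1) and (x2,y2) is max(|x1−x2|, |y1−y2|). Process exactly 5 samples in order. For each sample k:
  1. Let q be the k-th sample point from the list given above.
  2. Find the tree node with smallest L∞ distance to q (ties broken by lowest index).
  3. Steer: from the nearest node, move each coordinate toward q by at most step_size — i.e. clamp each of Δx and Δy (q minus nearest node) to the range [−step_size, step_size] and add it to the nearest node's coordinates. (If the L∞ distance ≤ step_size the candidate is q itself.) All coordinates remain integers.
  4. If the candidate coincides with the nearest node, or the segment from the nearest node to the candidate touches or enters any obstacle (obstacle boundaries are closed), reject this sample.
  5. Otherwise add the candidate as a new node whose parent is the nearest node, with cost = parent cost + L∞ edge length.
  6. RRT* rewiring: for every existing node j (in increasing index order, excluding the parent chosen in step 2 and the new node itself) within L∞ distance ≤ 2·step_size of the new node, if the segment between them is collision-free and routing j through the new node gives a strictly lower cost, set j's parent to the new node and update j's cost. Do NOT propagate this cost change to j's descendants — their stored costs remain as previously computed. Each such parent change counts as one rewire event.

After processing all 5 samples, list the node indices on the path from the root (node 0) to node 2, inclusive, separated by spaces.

Path: 0 2

1. q=(19,7) nearest=0 d=17 new=(7,6) → add node 1 parent=0 cost=5
2. q=(1,4) nearest=0 d=3 new=(1,4) → add node 2 parent=0 cost=3
3. q=(19,4) nearest=1 d=12 new=(12,4) → blocked by [9,15]×[5,8], reject
4. q=(24,7) nearest=1 d=17 new=(12,7) → blocked by [9,15]×[5,8], reject
5. q=(8,5) nearest=1 d=1 new=(8,5) → add node 3 parent=1 cost=6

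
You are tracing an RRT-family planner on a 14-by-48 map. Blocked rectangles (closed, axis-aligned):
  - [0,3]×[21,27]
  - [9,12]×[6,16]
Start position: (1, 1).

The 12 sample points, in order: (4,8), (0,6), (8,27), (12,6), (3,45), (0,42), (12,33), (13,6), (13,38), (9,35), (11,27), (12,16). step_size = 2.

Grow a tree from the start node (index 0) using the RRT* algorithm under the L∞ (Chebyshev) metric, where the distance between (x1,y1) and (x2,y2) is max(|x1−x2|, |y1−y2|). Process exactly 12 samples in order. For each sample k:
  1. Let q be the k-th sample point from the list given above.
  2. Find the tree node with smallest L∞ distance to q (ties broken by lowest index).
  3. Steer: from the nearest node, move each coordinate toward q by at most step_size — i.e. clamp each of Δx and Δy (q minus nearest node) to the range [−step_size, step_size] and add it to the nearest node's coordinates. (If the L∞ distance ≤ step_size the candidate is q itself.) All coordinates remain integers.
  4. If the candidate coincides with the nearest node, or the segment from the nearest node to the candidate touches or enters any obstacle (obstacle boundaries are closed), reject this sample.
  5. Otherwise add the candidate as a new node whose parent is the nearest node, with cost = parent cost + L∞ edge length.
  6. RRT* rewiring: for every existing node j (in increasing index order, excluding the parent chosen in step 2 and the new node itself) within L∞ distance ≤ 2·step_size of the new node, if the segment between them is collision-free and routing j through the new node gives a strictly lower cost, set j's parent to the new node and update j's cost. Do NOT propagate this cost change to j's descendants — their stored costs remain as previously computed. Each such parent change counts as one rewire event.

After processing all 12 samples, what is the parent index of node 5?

1. q=(4,8) nearest=0 d=7 new=(3,3) → add node 1 parent=0 cost=2
2. q=(0,6) nearest=1 d=3 new=(1,5) → add node 2 parent=1 cost=4
3. q=(8,27) nearest=2 d=22 new=(3,7) → add node 3 parent=2 cost=6
4. q=(12,6) nearest=1 d=9 new=(5,5) → add node 4 parent=1 cost=4
5. q=(3,45) nearest=3 d=38 new=(3,9) → add node 5 parent=3 cost=8
6. q=(0,42) nearest=5 d=33 new=(1,11) → add node 6 parent=5 cost=10
7. q=(12,33) nearest=6 d=22 new=(3,13) → add node 7 parent=6 cost=12
8. q=(13,6) nearest=4 d=8 new=(7,6) → add node 8 parent=4 cost=6
9. q=(13,38) nearest=7 d=25 new=(5,15) → add node 9 parent=7 cost=14
10. q=(9,35) nearest=9 d=20 new=(7,17) → add node 10 parent=9 cost=16
11. q=(11,27) nearest=10 d=10 new=(9,19) → add node 11 parent=10 cost=18
12. q=(12,16) nearest=11 d=3 new=(11,17) → add node 12 parent=11 cost=20

Parent of node 5: 3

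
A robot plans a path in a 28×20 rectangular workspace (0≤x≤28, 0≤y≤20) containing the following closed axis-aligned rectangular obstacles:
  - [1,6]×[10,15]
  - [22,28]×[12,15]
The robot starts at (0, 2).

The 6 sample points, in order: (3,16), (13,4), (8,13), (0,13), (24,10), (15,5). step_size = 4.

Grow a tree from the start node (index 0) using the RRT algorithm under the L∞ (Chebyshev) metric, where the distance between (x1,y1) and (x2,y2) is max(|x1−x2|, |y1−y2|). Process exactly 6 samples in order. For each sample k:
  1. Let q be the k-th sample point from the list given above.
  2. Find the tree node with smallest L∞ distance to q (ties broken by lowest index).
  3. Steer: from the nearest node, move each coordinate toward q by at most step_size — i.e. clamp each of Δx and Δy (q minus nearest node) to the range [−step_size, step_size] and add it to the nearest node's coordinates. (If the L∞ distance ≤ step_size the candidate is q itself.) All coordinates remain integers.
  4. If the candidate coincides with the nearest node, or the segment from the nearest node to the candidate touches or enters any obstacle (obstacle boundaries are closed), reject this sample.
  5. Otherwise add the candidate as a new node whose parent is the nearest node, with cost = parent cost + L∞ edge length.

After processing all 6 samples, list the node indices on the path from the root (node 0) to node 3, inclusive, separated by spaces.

Path: 0 1 3

1. q=(3,16) nearest=0 d=14 new=(3,6) → add node 1 parent=0 cost=4
2. q=(13,4) nearest=1 d=10 new=(7,4) → add node 2 parent=1 cost=8
3. q=(8,13) nearest=1 d=7 new=(7,10) → add node 3 parent=1 cost=8
4. q=(0,13) nearest=1 d=7 new=(0,10) → add node 4 parent=1 cost=8
5. q=(24,10) nearest=2 d=17 new=(11,8) → add node 5 parent=2 cost=12
6. q=(15,5) nearest=5 d=4 new=(15,5) → add node 6 parent=5 cost=16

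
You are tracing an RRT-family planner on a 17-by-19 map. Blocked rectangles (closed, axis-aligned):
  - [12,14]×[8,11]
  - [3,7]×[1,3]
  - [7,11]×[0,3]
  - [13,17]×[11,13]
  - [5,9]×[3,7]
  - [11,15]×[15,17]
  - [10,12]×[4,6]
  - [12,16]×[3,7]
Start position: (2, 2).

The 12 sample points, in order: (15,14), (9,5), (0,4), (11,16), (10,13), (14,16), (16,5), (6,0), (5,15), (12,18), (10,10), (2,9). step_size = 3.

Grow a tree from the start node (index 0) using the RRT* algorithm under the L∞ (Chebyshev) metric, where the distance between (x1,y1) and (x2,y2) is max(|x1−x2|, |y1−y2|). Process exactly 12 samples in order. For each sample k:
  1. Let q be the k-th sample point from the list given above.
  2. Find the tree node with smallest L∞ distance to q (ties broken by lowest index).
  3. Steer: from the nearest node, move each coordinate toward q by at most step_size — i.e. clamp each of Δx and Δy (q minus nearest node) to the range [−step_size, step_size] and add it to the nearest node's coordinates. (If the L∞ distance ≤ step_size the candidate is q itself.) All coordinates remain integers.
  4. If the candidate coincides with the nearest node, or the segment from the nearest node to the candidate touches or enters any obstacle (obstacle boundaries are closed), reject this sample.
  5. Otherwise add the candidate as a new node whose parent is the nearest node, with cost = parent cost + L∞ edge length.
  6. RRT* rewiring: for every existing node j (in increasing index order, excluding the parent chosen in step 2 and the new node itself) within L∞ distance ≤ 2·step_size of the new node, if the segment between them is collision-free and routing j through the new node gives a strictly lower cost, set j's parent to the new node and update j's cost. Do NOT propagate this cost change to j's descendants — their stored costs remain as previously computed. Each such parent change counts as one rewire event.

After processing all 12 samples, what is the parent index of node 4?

1. q=(15,14) nearest=0 d=13 new=(5,5) → blocked by [3,7]×[1,3], reject
2. q=(9,5) nearest=0 d=7 new=(5,5) → blocked by [3,7]×[1,3], reject
3. q=(0,4) nearest=0 d=2 new=(0,4) → add node 1 parent=0 cost=2
4. q=(11,16) nearest=1 d=12 new=(3,7) → add node 2 parent=1 cost=5
5. q=(10,13) nearest=2 d=7 new=(6,10) → add node 3 parent=2 cost=8
6. q=(14,16) nearest=3 d=8 new=(9,13) → add node 4 parent=3 cost=11
7. q=(16,5) nearest=4 d=8 new=(12,10) → blocked by [12,14]×[8,11], reject
8. q=(6,0) nearest=0 d=4 new=(5,0) → blocked by [3,7]×[1,3], reject
9. q=(5,15) nearest=4 d=4 new=(6,15) → add node 5 parent=4 cost=14
10. q=(12,18) nearest=4 d=5 new=(12,16) → blocked by [11,15]×[15,17], reject
11. q=(10,10) nearest=4 d=3 new=(10,10) → add node 6 parent=4 cost=14
12. q=(2,9) nearest=2 d=2 new=(2,9) → add node 7 parent=2 cost=7; rewire 5→7 (13<14)

Parent of node 4: 3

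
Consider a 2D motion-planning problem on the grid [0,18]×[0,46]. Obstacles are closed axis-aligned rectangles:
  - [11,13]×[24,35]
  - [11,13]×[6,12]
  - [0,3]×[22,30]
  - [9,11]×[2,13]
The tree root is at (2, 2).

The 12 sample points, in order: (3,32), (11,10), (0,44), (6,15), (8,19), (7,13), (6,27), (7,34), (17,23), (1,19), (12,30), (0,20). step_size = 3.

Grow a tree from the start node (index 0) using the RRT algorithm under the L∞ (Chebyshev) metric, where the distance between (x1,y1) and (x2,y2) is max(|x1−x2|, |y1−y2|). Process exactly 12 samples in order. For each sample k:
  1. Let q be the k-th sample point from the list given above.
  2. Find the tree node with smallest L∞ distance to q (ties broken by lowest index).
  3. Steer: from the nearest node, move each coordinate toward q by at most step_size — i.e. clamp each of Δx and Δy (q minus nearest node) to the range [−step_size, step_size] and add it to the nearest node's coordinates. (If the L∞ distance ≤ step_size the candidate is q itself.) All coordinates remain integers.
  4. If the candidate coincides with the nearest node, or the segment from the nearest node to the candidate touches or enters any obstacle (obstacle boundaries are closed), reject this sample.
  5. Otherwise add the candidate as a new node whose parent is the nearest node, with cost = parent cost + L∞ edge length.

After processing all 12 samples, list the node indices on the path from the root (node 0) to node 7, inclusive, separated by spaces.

Path: 0 1 2 3 4 5 7

1. q=(3,32) nearest=0 d=30 new=(3,5) → add node 1 parent=0 cost=3
2. q=(11,10) nearest=1 d=8 new=(6,8) → add node 2 parent=1 cost=6
3. q=(0,44) nearest=2 d=36 new=(3,11) → add node 3 parent=2 cost=9
4. q=(6,15) nearest=3 d=4 new=(6,14) → add node 4 parent=3 cost=12
5. q=(8,19) nearest=4 d=5 new=(8,17) → add node 5 parent=4 cost=15
6. q=(7,13) nearest=4 d=1 new=(7,13) → add node 6 parent=4 cost=13
7. q=(6,27) nearest=5 d=10 new=(6,20) → add node 7 parent=5 cost=18
8. q=(7,34) nearest=7 d=14 new=(7,23) → add node 8 parent=7 cost=21
9. q=(17,23) nearest=5 d=9 new=(11,20) → add node 9 parent=5 cost=18
10. q=(1,19) nearest=4 d=5 new=(3,17) → add node 10 parent=4 cost=15
11. q=(12,30) nearest=8 d=7 new=(10,26) → add node 11 parent=8 cost=24
12. q=(0,20) nearest=10 d=3 new=(0,20) → add node 12 parent=10 cost=18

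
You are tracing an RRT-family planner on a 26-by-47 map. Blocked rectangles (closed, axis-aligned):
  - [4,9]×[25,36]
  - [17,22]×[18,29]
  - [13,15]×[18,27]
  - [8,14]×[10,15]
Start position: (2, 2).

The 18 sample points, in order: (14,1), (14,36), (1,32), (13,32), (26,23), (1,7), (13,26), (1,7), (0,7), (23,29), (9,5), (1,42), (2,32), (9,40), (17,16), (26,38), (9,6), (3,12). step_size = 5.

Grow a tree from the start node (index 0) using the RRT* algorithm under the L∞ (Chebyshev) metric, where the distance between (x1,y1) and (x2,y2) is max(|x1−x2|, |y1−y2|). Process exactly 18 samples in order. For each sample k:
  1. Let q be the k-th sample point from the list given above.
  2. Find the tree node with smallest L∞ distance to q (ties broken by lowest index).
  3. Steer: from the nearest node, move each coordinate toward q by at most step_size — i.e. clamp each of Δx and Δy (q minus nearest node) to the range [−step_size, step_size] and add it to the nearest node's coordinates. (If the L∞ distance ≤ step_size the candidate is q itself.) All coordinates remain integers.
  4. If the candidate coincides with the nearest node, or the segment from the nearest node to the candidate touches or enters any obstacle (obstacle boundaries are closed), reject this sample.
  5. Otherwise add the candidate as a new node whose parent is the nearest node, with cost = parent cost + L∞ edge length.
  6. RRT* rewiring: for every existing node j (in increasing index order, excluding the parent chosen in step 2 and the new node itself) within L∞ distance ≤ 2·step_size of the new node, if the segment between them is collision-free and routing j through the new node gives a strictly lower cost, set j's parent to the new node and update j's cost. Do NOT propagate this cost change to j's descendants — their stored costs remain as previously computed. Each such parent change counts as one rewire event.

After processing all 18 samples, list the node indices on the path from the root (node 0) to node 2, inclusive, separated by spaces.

1. q=(14,1) nearest=0 d=12 new=(7,1) → add node 1 parent=0 cost=5
2. q=(14,36) nearest=0 d=34 new=(7,7) → add node 2 parent=0 cost=5
3. q=(1,32) nearest=2 d=25 new=(2,12) → add node 3 parent=2 cost=10
4. q=(13,32) nearest=3 d=20 new=(7,17) → add node 4 parent=3 cost=15
5. q=(26,23) nearest=2 d=19 new=(12,12) → blocked by [8,14]×[10,15], reject
6. q=(1,7) nearest=0 d=5 new=(1,7) → add node 5 parent=0 cost=5
7. q=(13,26) nearest=4 d=9 new=(12,22) → add node 6 parent=4 cost=20
8. q=(1,7) nearest=5 d=0 → coincident, reject
9. q=(0,7) nearest=5 d=1 new=(0,7) → add node 7 parent=5 cost=6
10. q=(23,29) nearest=6 d=11 new=(17,27) → blocked by [17,22]×[18,29], reject
11. q=(9,5) nearest=2 d=2 new=(9,5) → add node 8 parent=2 cost=7
12. q=(1,42) nearest=6 d=20 new=(7,27) → blocked by [4,9]×[25,36], reject
13. q=(2,32) nearest=6 d=10 new=(7,27) → blocked by [4,9]×[25,36], reject
14. q=(9,40) nearest=6 d=18 new=(9,27) → blocked by [4,9]×[25,36], reject
15. q=(17,16) nearest=6 d=6 new=(17,17) → blocked by [13,15]×[18,27], reject
16. q=(26,38) nearest=6 d=16 new=(17,27) → blocked by [17,22]×[18,29], reject
17. q=(9,6) nearest=8 d=1 new=(9,6) → add node 9 parent=8 cost=8
18. q=(3,12) nearest=3 d=1 new=(3,12) → add node 10 parent=3 cost=11

Path: 0 2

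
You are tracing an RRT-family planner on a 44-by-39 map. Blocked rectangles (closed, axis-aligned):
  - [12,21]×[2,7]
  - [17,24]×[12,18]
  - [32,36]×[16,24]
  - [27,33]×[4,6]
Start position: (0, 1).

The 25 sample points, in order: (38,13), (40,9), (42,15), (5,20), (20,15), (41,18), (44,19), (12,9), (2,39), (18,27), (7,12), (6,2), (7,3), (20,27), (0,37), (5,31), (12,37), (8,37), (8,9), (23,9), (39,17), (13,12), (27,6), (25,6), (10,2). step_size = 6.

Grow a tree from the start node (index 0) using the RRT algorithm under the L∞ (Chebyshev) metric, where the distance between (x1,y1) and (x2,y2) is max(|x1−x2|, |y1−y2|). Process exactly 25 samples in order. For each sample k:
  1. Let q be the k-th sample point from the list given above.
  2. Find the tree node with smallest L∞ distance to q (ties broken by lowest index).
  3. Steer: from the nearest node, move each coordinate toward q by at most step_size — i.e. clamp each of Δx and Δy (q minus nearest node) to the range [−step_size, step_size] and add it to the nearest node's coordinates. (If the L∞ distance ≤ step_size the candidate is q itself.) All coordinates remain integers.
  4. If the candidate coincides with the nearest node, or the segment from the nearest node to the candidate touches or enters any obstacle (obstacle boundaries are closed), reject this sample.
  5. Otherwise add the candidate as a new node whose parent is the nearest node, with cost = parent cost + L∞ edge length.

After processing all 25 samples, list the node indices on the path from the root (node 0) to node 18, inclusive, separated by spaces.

Path: 0 1 2 15 18

1. q=(38,13) nearest=0 d=38 new=(6,7) → add node 1 parent=0 cost=6
2. q=(40,9) nearest=1 d=34 new=(12,9) → add node 2 parent=1 cost=12
3. q=(42,15) nearest=2 d=30 new=(18,15) → blocked by [17,24]×[12,18], reject
4. q=(5,20) nearest=2 d=11 new=(6,15) → add node 3 parent=2 cost=18
5. q=(20,15) nearest=2 d=8 new=(18,15) → blocked by [17,24]×[12,18], reject
6. q=(41,18) nearest=2 d=29 new=(18,15) → blocked by [17,24]×[12,18], reject
7. q=(44,19) nearest=2 d=32 new=(18,15) → blocked by [17,24]×[12,18], reject
8. q=(12,9) nearest=2 d=0 → coincident, reject
9. q=(2,39) nearest=3 d=24 new=(2,21) → add node 4 parent=3 cost=24
10. q=(18,27) nearest=3 d=12 new=(12,21) → add node 5 parent=3 cost=24
11. q=(7,12) nearest=3 d=3 new=(7,12) → add node 6 parent=3 cost=21
12. q=(6,2) nearest=1 d=5 new=(6,2) → add node 7 parent=1 cost=11
13. q=(7,3) nearest=7 d=1 new=(7,3) → add node 8 parent=7 cost=12
14. q=(20,27) nearest=5 d=8 new=(18,27) → add node 9 parent=5 cost=30
15. q=(0,37) nearest=4 d=16 new=(0,27) → add node 10 parent=4 cost=30
16. q=(5,31) nearest=10 d=5 new=(5,31) → add node 11 parent=10 cost=35
17. q=(12,37) nearest=11 d=7 new=(11,37) → add node 12 parent=11 cost=41
18. q=(8,37) nearest=12 d=3 new=(8,37) → add node 13 parent=12 cost=44
19. q=(8,9) nearest=1 d=2 new=(8,9) → add node 14 parent=1 cost=8
20. q=(23,9) nearest=2 d=11 new=(18,9) → add node 15 parent=2 cost=18
21. q=(39,17) nearest=9 d=21 new=(24,21) → add node 16 parent=9 cost=36
22. q=(13,12) nearest=2 d=3 new=(13,12) → add node 17 parent=2 cost=15
23. q=(27,6) nearest=15 d=9 new=(24,6) → add node 18 parent=15 cost=24
24. q=(25,6) nearest=18 d=1 new=(25,6) → add node 19 parent=18 cost=25
25. q=(10,2) nearest=8 d=3 new=(10,2) → add node 20 parent=8 cost=15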